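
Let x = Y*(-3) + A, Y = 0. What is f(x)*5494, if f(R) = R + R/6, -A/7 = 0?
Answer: 0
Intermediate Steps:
A = 0 (A = -7*0 = 0)
x = 0 (x = 0*(-3) + 0 = 0 + 0 = 0)
f(R) = 7*R/6 (f(R) = R + R*(⅙) = R + R/6 = 7*R/6)
f(x)*5494 = ((7/6)*0)*5494 = 0*5494 = 0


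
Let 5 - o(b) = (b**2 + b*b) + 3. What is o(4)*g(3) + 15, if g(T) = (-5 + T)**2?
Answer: -105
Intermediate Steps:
o(b) = 2 - 2*b**2 (o(b) = 5 - ((b**2 + b*b) + 3) = 5 - ((b**2 + b**2) + 3) = 5 - (2*b**2 + 3) = 5 - (3 + 2*b**2) = 5 + (-3 - 2*b**2) = 2 - 2*b**2)
o(4)*g(3) + 15 = (2 - 2*4**2)*(-5 + 3)**2 + 15 = (2 - 2*16)*(-2)**2 + 15 = (2 - 32)*4 + 15 = -30*4 + 15 = -120 + 15 = -105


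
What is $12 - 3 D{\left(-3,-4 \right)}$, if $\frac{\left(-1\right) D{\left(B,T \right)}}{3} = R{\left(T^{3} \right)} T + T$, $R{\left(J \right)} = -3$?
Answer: $84$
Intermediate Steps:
$D{\left(B,T \right)} = 6 T$ ($D{\left(B,T \right)} = - 3 \left(- 3 T + T\right) = - 3 \left(- 2 T\right) = 6 T$)
$12 - 3 D{\left(-3,-4 \right)} = 12 - 3 \cdot 6 \left(-4\right) = 12 - -72 = 12 + 72 = 84$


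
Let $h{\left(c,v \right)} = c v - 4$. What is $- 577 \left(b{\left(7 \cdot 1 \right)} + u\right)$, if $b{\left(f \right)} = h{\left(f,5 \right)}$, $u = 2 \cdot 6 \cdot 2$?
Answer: $-31735$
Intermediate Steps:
$u = 24$ ($u = 12 \cdot 2 = 24$)
$h{\left(c,v \right)} = -4 + c v$
$b{\left(f \right)} = -4 + 5 f$ ($b{\left(f \right)} = -4 + f 5 = -4 + 5 f$)
$- 577 \left(b{\left(7 \cdot 1 \right)} + u\right) = - 577 \left(\left(-4 + 5 \cdot 7 \cdot 1\right) + 24\right) = - 577 \left(\left(-4 + 5 \cdot 7\right) + 24\right) = - 577 \left(\left(-4 + 35\right) + 24\right) = - 577 \left(31 + 24\right) = \left(-577\right) 55 = -31735$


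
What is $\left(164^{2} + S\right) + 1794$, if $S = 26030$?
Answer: $54720$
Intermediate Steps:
$\left(164^{2} + S\right) + 1794 = \left(164^{2} + 26030\right) + 1794 = \left(26896 + 26030\right) + 1794 = 52926 + 1794 = 54720$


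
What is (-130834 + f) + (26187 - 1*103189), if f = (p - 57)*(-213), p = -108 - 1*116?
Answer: -147983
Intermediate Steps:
p = -224 (p = -108 - 116 = -224)
f = 59853 (f = (-224 - 57)*(-213) = -281*(-213) = 59853)
(-130834 + f) + (26187 - 1*103189) = (-130834 + 59853) + (26187 - 1*103189) = -70981 + (26187 - 103189) = -70981 - 77002 = -147983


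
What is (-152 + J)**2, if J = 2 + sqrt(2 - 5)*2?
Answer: 22488 - 600*I*sqrt(3) ≈ 22488.0 - 1039.2*I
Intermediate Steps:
J = 2 + 2*I*sqrt(3) (J = 2 + sqrt(-3)*2 = 2 + (I*sqrt(3))*2 = 2 + 2*I*sqrt(3) ≈ 2.0 + 3.4641*I)
(-152 + J)**2 = (-152 + (2 + 2*I*sqrt(3)))**2 = (-150 + 2*I*sqrt(3))**2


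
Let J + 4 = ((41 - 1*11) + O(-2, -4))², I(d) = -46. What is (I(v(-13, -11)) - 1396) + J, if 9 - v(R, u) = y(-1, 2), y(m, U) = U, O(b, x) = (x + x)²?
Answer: 7390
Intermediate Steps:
O(b, x) = 4*x² (O(b, x) = (2*x)² = 4*x²)
v(R, u) = 7 (v(R, u) = 9 - 1*2 = 9 - 2 = 7)
J = 8832 (J = -4 + ((41 - 1*11) + 4*(-4)²)² = -4 + ((41 - 11) + 4*16)² = -4 + (30 + 64)² = -4 + 94² = -4 + 8836 = 8832)
(I(v(-13, -11)) - 1396) + J = (-46 - 1396) + 8832 = -1442 + 8832 = 7390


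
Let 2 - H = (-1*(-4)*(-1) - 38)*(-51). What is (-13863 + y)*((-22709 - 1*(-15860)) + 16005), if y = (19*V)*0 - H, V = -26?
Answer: -107335788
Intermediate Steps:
H = -2140 (H = 2 - (-1*(-4)*(-1) - 38)*(-51) = 2 - (4*(-1) - 38)*(-51) = 2 - (-4 - 38)*(-51) = 2 - (-42)*(-51) = 2 - 1*2142 = 2 - 2142 = -2140)
y = 2140 (y = (19*(-26))*0 - 1*(-2140) = -494*0 + 2140 = 0 + 2140 = 2140)
(-13863 + y)*((-22709 - 1*(-15860)) + 16005) = (-13863 + 2140)*((-22709 - 1*(-15860)) + 16005) = -11723*((-22709 + 15860) + 16005) = -11723*(-6849 + 16005) = -11723*9156 = -107335788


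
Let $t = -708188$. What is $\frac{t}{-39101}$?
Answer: $\frac{708188}{39101} \approx 18.112$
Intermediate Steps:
$\frac{t}{-39101} = - \frac{708188}{-39101} = \left(-708188\right) \left(- \frac{1}{39101}\right) = \frac{708188}{39101}$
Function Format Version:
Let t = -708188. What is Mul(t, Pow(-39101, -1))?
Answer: Rational(708188, 39101) ≈ 18.112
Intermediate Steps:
Mul(t, Pow(-39101, -1)) = Mul(-708188, Pow(-39101, -1)) = Mul(-708188, Rational(-1, 39101)) = Rational(708188, 39101)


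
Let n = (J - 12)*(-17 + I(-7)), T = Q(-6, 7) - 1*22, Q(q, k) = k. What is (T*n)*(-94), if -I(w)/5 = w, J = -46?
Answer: -1472040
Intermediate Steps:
I(w) = -5*w
T = -15 (T = 7 - 1*22 = 7 - 22 = -15)
n = -1044 (n = (-46 - 12)*(-17 - 5*(-7)) = -58*(-17 + 35) = -58*18 = -1044)
(T*n)*(-94) = -15*(-1044)*(-94) = 15660*(-94) = -1472040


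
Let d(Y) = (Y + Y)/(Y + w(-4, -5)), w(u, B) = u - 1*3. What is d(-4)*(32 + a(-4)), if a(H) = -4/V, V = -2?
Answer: 272/11 ≈ 24.727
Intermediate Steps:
a(H) = 2 (a(H) = -4/(-2) = -4*(-1/2) = 2)
w(u, B) = -3 + u (w(u, B) = u - 3 = -3 + u)
d(Y) = 2*Y/(-7 + Y) (d(Y) = (Y + Y)/(Y + (-3 - 4)) = (2*Y)/(Y - 7) = (2*Y)/(-7 + Y) = 2*Y/(-7 + Y))
d(-4)*(32 + a(-4)) = (2*(-4)/(-7 - 4))*(32 + 2) = (2*(-4)/(-11))*34 = (2*(-4)*(-1/11))*34 = (8/11)*34 = 272/11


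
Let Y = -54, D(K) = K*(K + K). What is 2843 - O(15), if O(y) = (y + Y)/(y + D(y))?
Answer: 440678/155 ≈ 2843.1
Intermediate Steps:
D(K) = 2*K² (D(K) = K*(2*K) = 2*K²)
O(y) = (-54 + y)/(y + 2*y²) (O(y) = (y - 54)/(y + 2*y²) = (-54 + y)/(y + 2*y²))
2843 - O(15) = 2843 - (-54 + 15)/(15*(1 + 2*15)) = 2843 - (-39)/(15*(1 + 30)) = 2843 - (-39)/(15*31) = 2843 - 1*(-13/155) = 2843 + 13/155 = 440678/155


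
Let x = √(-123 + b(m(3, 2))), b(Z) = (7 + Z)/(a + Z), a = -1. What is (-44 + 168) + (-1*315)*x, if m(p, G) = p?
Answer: 124 - 315*I*√118 ≈ 124.0 - 3421.8*I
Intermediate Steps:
b(Z) = (7 + Z)/(-1 + Z)
x = I*√118 (x = √(-123 + (7 + 3)/(-1 + 3)) = √(-123 + 10/2) = √(-123 + (½)*10) = √(-123 + 5) = √(-118) = I*√118 ≈ 10.863*I)
(-44 + 168) + (-1*315)*x = (-44 + 168) + (-1*315)*(I*√118) = 124 - 315*I*√118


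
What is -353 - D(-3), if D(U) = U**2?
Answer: -362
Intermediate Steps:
-353 - D(-3) = -353 - 1*(-3)**2 = -353 - 1*9 = -353 - 9 = -362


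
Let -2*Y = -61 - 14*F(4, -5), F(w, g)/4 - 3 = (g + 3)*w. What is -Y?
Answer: 219/2 ≈ 109.50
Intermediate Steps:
F(w, g) = 12 + 4*w*(3 + g) (F(w, g) = 12 + 4*((g + 3)*w) = 12 + 4*((3 + g)*w) = 12 + 4*(w*(3 + g)) = 12 + 4*w*(3 + g))
Y = -219/2 (Y = -(-61 - 14*(12 + 12*4 + 4*(-5)*4))/2 = -(-61 - 14*(12 + 48 - 80))/2 = -(-61 - 14*(-20))/2 = -(-61 + 280)/2 = -½*219 = -219/2 ≈ -109.50)
-Y = -1*(-219/2) = 219/2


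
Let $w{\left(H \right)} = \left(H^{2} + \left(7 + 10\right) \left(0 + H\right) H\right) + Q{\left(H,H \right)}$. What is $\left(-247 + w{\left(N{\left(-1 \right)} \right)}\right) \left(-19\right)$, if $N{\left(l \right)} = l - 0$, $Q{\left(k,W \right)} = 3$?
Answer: $4294$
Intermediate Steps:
$N{\left(l \right)} = l$ ($N{\left(l \right)} = l + 0 = l$)
$w{\left(H \right)} = 3 + 18 H^{2}$ ($w{\left(H \right)} = \left(H^{2} + \left(7 + 10\right) \left(0 + H\right) H\right) + 3 = \left(H^{2} + 17 H H\right) + 3 = \left(H^{2} + 17 H^{2}\right) + 3 = 18 H^{2} + 3 = 3 + 18 H^{2}$)
$\left(-247 + w{\left(N{\left(-1 \right)} \right)}\right) \left(-19\right) = \left(-247 + \left(3 + 18 \left(-1\right)^{2}\right)\right) \left(-19\right) = \left(-247 + \left(3 + 18 \cdot 1\right)\right) \left(-19\right) = \left(-247 + \left(3 + 18\right)\right) \left(-19\right) = \left(-247 + 21\right) \left(-19\right) = \left(-226\right) \left(-19\right) = 4294$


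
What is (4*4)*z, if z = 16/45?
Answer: 256/45 ≈ 5.6889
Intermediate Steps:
z = 16/45 (z = 16*(1/45) = 16/45 ≈ 0.35556)
(4*4)*z = (4*4)*(16/45) = 16*(16/45) = 256/45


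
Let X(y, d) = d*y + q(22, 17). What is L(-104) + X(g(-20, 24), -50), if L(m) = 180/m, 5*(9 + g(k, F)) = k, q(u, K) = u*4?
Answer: 19143/26 ≈ 736.27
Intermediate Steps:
q(u, K) = 4*u
g(k, F) = -9 + k/5
X(y, d) = 88 + d*y (X(y, d) = d*y + 4*22 = d*y + 88 = 88 + d*y)
L(-104) + X(g(-20, 24), -50) = 180/(-104) + (88 - 50*(-9 + (⅕)*(-20))) = 180*(-1/104) + (88 - 50*(-9 - 4)) = -45/26 + (88 - 50*(-13)) = -45/26 + (88 + 650) = -45/26 + 738 = 19143/26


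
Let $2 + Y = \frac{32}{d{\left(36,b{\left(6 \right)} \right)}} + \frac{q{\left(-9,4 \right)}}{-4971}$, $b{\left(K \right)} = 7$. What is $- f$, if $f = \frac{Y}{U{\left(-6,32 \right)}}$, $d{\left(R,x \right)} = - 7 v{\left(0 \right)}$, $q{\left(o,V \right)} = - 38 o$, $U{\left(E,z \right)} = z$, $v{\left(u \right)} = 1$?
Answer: $\frac{19255}{92792} \approx 0.20751$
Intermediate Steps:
$d{\left(R,x \right)} = -7$ ($d{\left(R,x \right)} = \left(-7\right) 1 = -7$)
$Y = - \frac{77020}{11599}$ ($Y = -2 + \left(\frac{32}{-7} + \frac{\left(-38\right) \left(-9\right)}{-4971}\right) = -2 + \left(32 \left(- \frac{1}{7}\right) + 342 \left(- \frac{1}{4971}\right)\right) = -2 - \frac{53822}{11599} = - \frac{77020}{11599} \approx -6.6402$)
$f = - \frac{19255}{92792}$ ($f = - \frac{77020}{11599 \cdot 32} = \left(- \frac{77020}{11599}\right) \frac{1}{32} = - \frac{19255}{92792} \approx -0.20751$)
$- f = \left(-1\right) \left(- \frac{19255}{92792}\right) = \frac{19255}{92792}$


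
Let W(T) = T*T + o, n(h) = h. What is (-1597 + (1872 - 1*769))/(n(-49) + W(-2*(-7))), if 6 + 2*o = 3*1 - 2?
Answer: -988/289 ≈ -3.4187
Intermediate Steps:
o = -5/2 (o = -3 + (3*1 - 2)/2 = -3 + (3 - 2)/2 = -3 + (½)*1 = -3 + ½ = -5/2 ≈ -2.5000)
W(T) = -5/2 + T² (W(T) = T*T - 5/2 = T² - 5/2 = -5/2 + T²)
(-1597 + (1872 - 1*769))/(n(-49) + W(-2*(-7))) = (-1597 + (1872 - 1*769))/(-49 + (-5/2 + (-2*(-7))²)) = (-1597 + (1872 - 769))/(-49 + (-5/2 + 14²)) = (-1597 + 1103)/(-49 + (-5/2 + 196)) = -494/(-49 + 387/2) = -494/289/2 = -494*2/289 = -988/289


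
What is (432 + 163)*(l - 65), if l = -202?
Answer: -158865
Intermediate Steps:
(432 + 163)*(l - 65) = (432 + 163)*(-202 - 65) = 595*(-267) = -158865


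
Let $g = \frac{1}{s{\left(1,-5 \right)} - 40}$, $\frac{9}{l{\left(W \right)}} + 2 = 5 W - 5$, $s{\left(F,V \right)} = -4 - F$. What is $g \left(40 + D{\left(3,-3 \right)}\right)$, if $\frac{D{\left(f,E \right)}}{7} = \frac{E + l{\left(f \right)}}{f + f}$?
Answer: $- \frac{121}{144} \approx -0.84028$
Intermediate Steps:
$l{\left(W \right)} = \frac{9}{-7 + 5 W}$ ($l{\left(W \right)} = \frac{9}{-2 + \left(5 W - 5\right)} = \frac{9}{-2 + \left(-5 + 5 W\right)} = \frac{9}{-7 + 5 W}$)
$g = - \frac{1}{45}$ ($g = \frac{1}{\left(-4 - 1\right) - 40} = \frac{1}{-5 - 40} = \frac{1}{-45} = - \frac{1}{45} \approx -0.022222$)
$D{\left(f,E \right)} = \frac{7 \left(E + \frac{9}{-7 + 5 f}\right)}{2 f}$ ($D{\left(f,E \right)} = 7 \frac{E + \frac{9}{-7 + 5 f}}{f + f} = 7 \frac{E + \frac{9}{-7 + 5 f}}{2 f} = \frac{7 \left(E + \frac{9}{-7 + 5 f}\right)}{2 f}$)
$g \left(40 + D{\left(3,-3 \right)}\right) = - \frac{40 + \frac{7 \left(9 - 3 \left(-7 + 5 \cdot 3\right)\right)}{2 \cdot 3 \left(-7 + 5 \cdot 3\right)}}{45} = - \frac{40 + \frac{7}{2} \cdot \frac{1}{3} \frac{1}{-7 + 15} \left(9 - 3 \left(-7 + 15\right)\right)}{45} = - \frac{40 + \frac{7}{2} \cdot \frac{1}{3} \cdot \frac{1}{8} \left(9 - 24\right)}{45} = - \frac{40 + \frac{7}{2} \cdot \frac{1}{3} \cdot \frac{1}{8} \left(-15\right)}{45} = - \frac{40 - \frac{35}{16}}{45} = \left(- \frac{1}{45}\right) \frac{605}{16} = - \frac{121}{144}$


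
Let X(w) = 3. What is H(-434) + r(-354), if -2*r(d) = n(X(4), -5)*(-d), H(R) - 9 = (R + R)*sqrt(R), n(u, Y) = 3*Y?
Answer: 2664 - 868*I*sqrt(434) ≈ 2664.0 - 18083.0*I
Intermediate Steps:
H(R) = 9 + 2*R**(3/2) (H(R) = 9 + (R + R)*sqrt(R) = 9 + (2*R)*sqrt(R) = 9 + 2*R**(3/2))
r(d) = -15*d/2 (r(d) = -3*(-5)*(-d)/2 = -(-15)*(-d)/2 = -15*d/2)
H(-434) + r(-354) = (9 + 2*(-434)**(3/2)) - 15/2*(-354) = (9 + 2*(-434*I*sqrt(434))) + 2655 = (9 - 868*I*sqrt(434)) + 2655 = 2664 - 868*I*sqrt(434)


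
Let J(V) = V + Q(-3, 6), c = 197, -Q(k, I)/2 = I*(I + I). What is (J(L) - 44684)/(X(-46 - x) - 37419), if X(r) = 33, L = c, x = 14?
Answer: 4959/4154 ≈ 1.1938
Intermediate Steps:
Q(k, I) = -4*I² (Q(k, I) = -2*I*(I + I) = -2*I*2*I = -4*I²)
L = 197
J(V) = -144 + V (J(V) = V - 4*6² = V - 4*36 = V - 144 = -144 + V)
(J(L) - 44684)/(X(-46 - x) - 37419) = ((-144 + 197) - 44684)/(33 - 37419) = (53 - 44684)/(-37386) = -44631*(-1/37386) = 4959/4154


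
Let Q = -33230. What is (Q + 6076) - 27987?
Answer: -55141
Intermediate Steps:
(Q + 6076) - 27987 = (-33230 + 6076) - 27987 = -27154 - 27987 = -55141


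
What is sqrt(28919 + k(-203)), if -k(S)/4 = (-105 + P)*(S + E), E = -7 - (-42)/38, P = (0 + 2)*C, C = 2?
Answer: I*sqrt(20026285)/19 ≈ 235.53*I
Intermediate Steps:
P = 4 (P = (0 + 2)*2 = 2*2 = 4)
E = -112/19 (E = -7 - (-42)/38 = -7 - 1*(-21/19) = -7 + 21/19 = -112/19 ≈ -5.8947)
k(S) = -45248/19 + 404*S (k(S) = -4*(-105 + 4)*(S - 112/19) = -(-404)*(-112/19 + S) = -4*(11312/19 - 101*S) = -45248/19 + 404*S)
sqrt(28919 + k(-203)) = sqrt(28919 + (-45248/19 + 404*(-203))) = sqrt(28919 + (-45248/19 - 82012)) = sqrt(28919 - 1603476/19) = sqrt(-1054015/19) = I*sqrt(20026285)/19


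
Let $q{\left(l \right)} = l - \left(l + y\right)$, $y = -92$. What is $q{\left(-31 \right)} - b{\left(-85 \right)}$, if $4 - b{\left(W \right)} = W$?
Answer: $3$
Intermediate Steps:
$b{\left(W \right)} = 4 - W$
$q{\left(l \right)} = 92$ ($q{\left(l \right)} = l - \left(l - 92\right) = l - \left(-92 + l\right) = 92$)
$q{\left(-31 \right)} - b{\left(-85 \right)} = 92 - \left(4 - -85\right) = 92 - \left(4 + 85\right) = 92 - 89 = 3$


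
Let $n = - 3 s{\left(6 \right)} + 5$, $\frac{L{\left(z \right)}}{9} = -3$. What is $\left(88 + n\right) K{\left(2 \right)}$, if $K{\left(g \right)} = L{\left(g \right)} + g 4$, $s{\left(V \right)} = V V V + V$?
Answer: $10887$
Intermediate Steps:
$L{\left(z \right)} = -27$ ($L{\left(z \right)} = 9 \left(-3\right) = -27$)
$s{\left(V \right)} = V + V^{3}$ ($s{\left(V \right)} = V V^{2} + V = V^{3} + V = V + V^{3}$)
$K{\left(g \right)} = -27 + 4 g$ ($K{\left(g \right)} = -27 + g 4 = -27 + 4 g$)
$n = -661$ ($n = - 3 \left(6 + 6^{3}\right) + 5 = - 3 \left(6 + 216\right) + 5 = \left(-3\right) 222 + 5 = -666 + 5 = -661$)
$\left(88 + n\right) K{\left(2 \right)} = \left(88 - 661\right) \left(-27 + 4 \cdot 2\right) = - 573 \left(-27 + 8\right) = \left(-573\right) \left(-19\right) = 10887$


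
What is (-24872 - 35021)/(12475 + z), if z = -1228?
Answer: -59893/11247 ≈ -5.3252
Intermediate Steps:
(-24872 - 35021)/(12475 + z) = (-24872 - 35021)/(12475 - 1228) = -59893/11247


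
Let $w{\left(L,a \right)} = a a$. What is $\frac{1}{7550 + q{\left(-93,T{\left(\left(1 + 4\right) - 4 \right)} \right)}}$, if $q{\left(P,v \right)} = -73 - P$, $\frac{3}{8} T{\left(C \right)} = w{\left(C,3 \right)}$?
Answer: $\frac{1}{7570} \approx 0.0001321$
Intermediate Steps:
$w{\left(L,a \right)} = a^{2}$
$T{\left(C \right)} = 24$ ($T{\left(C \right)} = \frac{8 \cdot 3^{2}}{3} = \frac{8}{3} \cdot 9 = 24$)
$\frac{1}{7550 + q{\left(-93,T{\left(\left(1 + 4\right) - 4 \right)} \right)}} = \frac{1}{7550 - -20} = \frac{1}{7550 + \left(-73 + 93\right)} = \frac{1}{7550 + 20} = \frac{1}{7570}$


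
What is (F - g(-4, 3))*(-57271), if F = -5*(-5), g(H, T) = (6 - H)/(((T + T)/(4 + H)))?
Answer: -1431775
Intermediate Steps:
g(H, T) = (4 + H)*(6 - H)/(2*T) (g(H, T) = (6 - H)/(((2*T)/(4 + H))) = (6 - H)/((2*T/(4 + H))) = (6 - H)*((4 + H)/(2*T)) = (4 + H)*(6 - H)/(2*T))
F = 25
(F - g(-4, 3))*(-57271) = (25 - (12 - 4 - ½*(-4)²)/3)*(-57271) = (25 - (12 - 4 - ½*16)/3)*(-57271) = (25 - (12 - 4 - 8)/3)*(-57271) = (25 - 0/3)*(-57271) = (25 - 1*0)*(-57271) = (25 + 0)*(-57271) = 25*(-57271) = -1431775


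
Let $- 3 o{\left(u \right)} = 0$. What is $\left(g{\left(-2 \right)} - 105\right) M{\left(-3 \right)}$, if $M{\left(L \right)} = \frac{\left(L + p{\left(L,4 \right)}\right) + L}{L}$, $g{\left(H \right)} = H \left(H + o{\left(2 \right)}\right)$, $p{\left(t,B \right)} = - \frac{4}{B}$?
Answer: $- \frac{707}{3} \approx -235.67$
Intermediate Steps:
$o{\left(u \right)} = 0$ ($o{\left(u \right)} = \left(- \frac{1}{3}\right) 0 = 0$)
$g{\left(H \right)} = H^{2}$ ($g{\left(H \right)} = H \left(H + 0\right) = H H = H^{2}$)
$M{\left(L \right)} = \frac{-1 + 2 L}{L}$ ($M{\left(L \right)} = \frac{\left(L - \frac{4}{4}\right) + L}{L} = \frac{\left(L - 1\right) + L}{L} = \frac{\left(-1 + L\right) + L}{L} = \frac{-1 + 2 L}{L}$)
$\left(g{\left(-2 \right)} - 105\right) M{\left(-3 \right)} = \left(\left(-2\right)^{2} - 105\right) \left(2 - \frac{1}{-3}\right) = \left(4 - 105\right) \left(2 - - \frac{1}{3}\right) = - 101 \left(2 + \frac{1}{3}\right) = \left(-101\right) \frac{7}{3} = - \frac{707}{3}$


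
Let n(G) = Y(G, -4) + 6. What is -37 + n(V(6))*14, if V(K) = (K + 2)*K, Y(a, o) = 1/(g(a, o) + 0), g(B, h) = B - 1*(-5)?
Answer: 2505/53 ≈ 47.264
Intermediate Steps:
g(B, h) = 5 + B (g(B, h) = B + 5 = 5 + B)
Y(a, o) = 1/(5 + a) (Y(a, o) = 1/((5 + a) + 0) = 1/(5 + a))
V(K) = K*(2 + K) (V(K) = (2 + K)*K = K*(2 + K))
n(G) = 6 + 1/(5 + G) (n(G) = 1/(5 + G) + 6 = 6 + 1/(5 + G))
-37 + n(V(6))*14 = -37 + ((31 + 6*(6*(2 + 6)))/(5 + 6*(2 + 6)))*14 = -37 + ((31 + 6*(6*8))/(5 + 6*8))*14 = -37 + ((31 + 6*48)/(5 + 48))*14 = -37 + ((31 + 288)/53)*14 = -37 + ((1/53)*319)*14 = -37 + (319/53)*14 = -37 + 4466/53 = 2505/53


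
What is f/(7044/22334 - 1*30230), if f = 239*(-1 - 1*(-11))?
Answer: -13344565/168787444 ≈ -0.079061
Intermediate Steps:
f = 2390 (f = 239*(-1 + 11) = 239*10 = 2390)
f/(7044/22334 - 1*30230) = 2390/(7044/22334 - 1*30230) = 2390/(7044*(1/22334) - 30230) = 2390/(3522/11167 - 30230) = 2390/(-337574888/11167) = 2390*(-11167/337574888) = -13344565/168787444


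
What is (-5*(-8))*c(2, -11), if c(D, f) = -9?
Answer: -360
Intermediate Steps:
(-5*(-8))*c(2, -11) = -5*(-8)*(-9) = 40*(-9) = -360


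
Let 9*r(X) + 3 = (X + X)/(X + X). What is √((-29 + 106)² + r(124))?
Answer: √53359/3 ≈ 76.999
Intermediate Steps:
r(X) = -2/9 (r(X) = -⅓ + ((X + X)/(X + X))/9 = -⅓ + ((2*X)/((2*X)))/9 = -⅓ + ((2*X)*(1/(2*X)))/9 = -⅓ + (⅑)*1 = -⅓ + ⅑ = -2/9)
√((-29 + 106)² + r(124)) = √((-29 + 106)² - 2/9) = √(77² - 2/9) = √(5929 - 2/9) = √(53359/9) = √53359/3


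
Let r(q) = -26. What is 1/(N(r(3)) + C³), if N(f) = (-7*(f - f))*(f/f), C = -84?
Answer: -1/592704 ≈ -1.6872e-6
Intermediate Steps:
N(f) = 0 (N(f) = -7*0*1 = 0*1 = 0)
1/(N(r(3)) + C³) = 1/(0 + (-84)³) = 1/(0 - 592704) = 1/(-592704) = -1/592704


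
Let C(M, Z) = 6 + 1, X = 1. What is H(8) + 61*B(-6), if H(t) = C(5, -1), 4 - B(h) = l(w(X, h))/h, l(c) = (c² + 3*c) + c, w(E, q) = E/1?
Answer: 1811/6 ≈ 301.83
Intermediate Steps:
w(E, q) = E (w(E, q) = E*1 = E)
l(c) = c² + 4*c
B(h) = 4 - 5/h (B(h) = 4 - 1*(4 + 1)/h = 4 - 1*5/h = 4 - 5/h)
C(M, Z) = 7
H(t) = 7
H(8) + 61*B(-6) = 7 + 61*(4 - 5/(-6)) = 7 + 61*(4 - 5*(-⅙)) = 7 + 61*(4 + ⅚) = 7 + 61*(29/6) = 7 + 1769/6 = 1811/6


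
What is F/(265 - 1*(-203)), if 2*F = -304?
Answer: -38/117 ≈ -0.32479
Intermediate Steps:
F = -152 (F = (1/2)*(-304) = -152)
F/(265 - 1*(-203)) = -152/(265 - 1*(-203)) = -152/(265 + 203) = -152/468 = -152*1/468 = -38/117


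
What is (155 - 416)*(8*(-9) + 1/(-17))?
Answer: 319725/17 ≈ 18807.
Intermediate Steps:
(155 - 416)*(8*(-9) + 1/(-17)) = -261*(-72 - 1/17) = -261*(-1225/17) = 319725/17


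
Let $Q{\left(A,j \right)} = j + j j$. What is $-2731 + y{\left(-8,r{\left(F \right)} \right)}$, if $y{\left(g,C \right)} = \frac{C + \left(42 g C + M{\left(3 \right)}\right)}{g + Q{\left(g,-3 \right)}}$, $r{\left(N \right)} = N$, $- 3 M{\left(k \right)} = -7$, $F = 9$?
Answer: $- \frac{3674}{3} \approx -1224.7$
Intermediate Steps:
$M{\left(k \right)} = \frac{7}{3}$ ($M{\left(k \right)} = \left(- \frac{1}{3}\right) \left(-7\right) = \frac{7}{3}$)
$Q{\left(A,j \right)} = j + j^{2}$
$y{\left(g,C \right)} = \frac{\frac{7}{3} + C + 42 C g}{6 + g}$ ($y{\left(g,C \right)} = \frac{C + \left(42 g C + \frac{7}{3}\right)}{g - 3 \left(1 - 3\right)} = \frac{C + \left(42 C g + \frac{7}{3}\right)}{g - -6} = \frac{C + \left(\frac{7}{3} + 42 C g\right)}{g + 6} = \frac{\frac{7}{3} + C + 42 C g}{6 + g}$)
$-2731 + y{\left(-8,r{\left(F \right)} \right)} = -2731 + \frac{\frac{7}{3} + 9 + 42 \cdot 9 \left(-8\right)}{6 - 8} = -2731 + \frac{\frac{7}{3} + 9 - 3024}{-2} = -2731 - - \frac{4519}{3} = -2731 + \frac{4519}{3} = - \frac{3674}{3}$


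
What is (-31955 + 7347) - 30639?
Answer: -55247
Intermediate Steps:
(-31955 + 7347) - 30639 = -24608 - 30639 = -55247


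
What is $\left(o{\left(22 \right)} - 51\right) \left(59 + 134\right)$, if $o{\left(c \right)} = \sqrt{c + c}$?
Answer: $-9843 + 386 \sqrt{11} \approx -8562.8$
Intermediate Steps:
$o{\left(c \right)} = \sqrt{2} \sqrt{c}$ ($o{\left(c \right)} = \sqrt{2 c} = \sqrt{2} \sqrt{c}$)
$\left(o{\left(22 \right)} - 51\right) \left(59 + 134\right) = \left(\sqrt{2} \sqrt{22} - 51\right) \left(59 + 134\right) = \left(2 \sqrt{11} - 51\right) 193 = \left(-51 + 2 \sqrt{11}\right) 193 = -9843 + 386 \sqrt{11}$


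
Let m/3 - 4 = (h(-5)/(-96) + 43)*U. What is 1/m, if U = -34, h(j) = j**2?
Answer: -16/69559 ≈ -0.00023002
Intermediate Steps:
m = -69559/16 (m = 12 + 3*(((-5)**2/(-96) + 43)*(-34)) = 12 + 3*((25*(-1/96) + 43)*(-34)) = 12 + 3*((-25/96 + 43)*(-34)) = 12 + 3*((4103/96)*(-34)) = 12 + 3*(-69751/48) = 12 - 69751/16 = -69559/16 ≈ -4347.4)
1/m = 1/(-69559/16) = -16/69559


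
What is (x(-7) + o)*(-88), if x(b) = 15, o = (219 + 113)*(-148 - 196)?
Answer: 10048984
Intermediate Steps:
o = -114208 (o = 332*(-344) = -114208)
(x(-7) + o)*(-88) = (15 - 114208)*(-88) = -114193*(-88) = 10048984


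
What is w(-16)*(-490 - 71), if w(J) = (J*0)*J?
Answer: 0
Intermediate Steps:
w(J) = 0 (w(J) = 0*J = 0)
w(-16)*(-490 - 71) = 0*(-490 - 71) = 0*(-561) = 0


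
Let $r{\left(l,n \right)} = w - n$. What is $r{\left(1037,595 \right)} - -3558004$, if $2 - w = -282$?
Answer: $3557693$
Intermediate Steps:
$w = 284$ ($w = 2 - -282 = 2 + 282 = 284$)
$r{\left(l,n \right)} = 284 - n$
$r{\left(1037,595 \right)} - -3558004 = \left(284 - 595\right) - -3558004 = \left(284 - 595\right) + 3558004 = -311 + 3558004 = 3557693$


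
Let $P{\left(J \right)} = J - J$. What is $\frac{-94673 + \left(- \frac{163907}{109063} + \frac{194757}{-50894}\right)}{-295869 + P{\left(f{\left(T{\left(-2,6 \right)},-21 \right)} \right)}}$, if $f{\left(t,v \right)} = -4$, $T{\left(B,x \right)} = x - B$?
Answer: $\frac{75075212849465}{234609421693974} \approx 0.32$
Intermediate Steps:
$P{\left(J \right)} = 0$
$\frac{-94673 + \left(- \frac{163907}{109063} + \frac{194757}{-50894}\right)}{-295869 + P{\left(f{\left(T{\left(-2,6 \right)},-21 \right)} \right)}} = \frac{-94673 + \left(- \frac{163907}{109063} + \frac{194757}{-50894}\right)}{-295869 + 0} = \frac{-94673 + \left(\left(-163907\right) \frac{1}{109063} + 194757 \left(- \frac{1}{50894}\right)\right)}{-295869} = \left(-94673 - \frac{29582665549}{5550652322}\right) \left(- \frac{1}{295869}\right) = \left(- \frac{525526489946255}{5550652322}\right) \left(- \frac{1}{295869}\right) = \frac{75075212849465}{234609421693974}$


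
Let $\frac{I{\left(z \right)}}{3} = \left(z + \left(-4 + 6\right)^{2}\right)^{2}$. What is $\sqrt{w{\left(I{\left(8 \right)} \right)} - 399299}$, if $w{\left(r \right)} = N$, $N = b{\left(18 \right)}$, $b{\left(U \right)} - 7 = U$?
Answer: $i \sqrt{399274} \approx 631.88 i$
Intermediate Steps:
$b{\left(U \right)} = 7 + U$
$N = 25$ ($N = 7 + 18 = 25$)
$I{\left(z \right)} = 3 \left(4 + z\right)^{2}$ ($I{\left(z \right)} = 3 \left(z + \left(-4 + 6\right)^{2}\right)^{2} = 3 \left(z + 2^{2}\right)^{2} = 3 \left(z + 4\right)^{2} = 3 \left(4 + z\right)^{2}$)
$w{\left(r \right)} = 25$
$\sqrt{w{\left(I{\left(8 \right)} \right)} - 399299} = \sqrt{25 - 399299} = \sqrt{-399274} = i \sqrt{399274}$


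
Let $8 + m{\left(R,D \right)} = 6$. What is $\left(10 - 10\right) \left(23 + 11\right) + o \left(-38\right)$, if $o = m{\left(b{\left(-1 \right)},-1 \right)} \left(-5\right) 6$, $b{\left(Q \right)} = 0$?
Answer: $-2280$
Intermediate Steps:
$m{\left(R,D \right)} = -2$ ($m{\left(R,D \right)} = -8 + 6 = -2$)
$o = 60$ ($o = \left(-2\right) \left(-5\right) 6 = 10 \cdot 6 = 60$)
$\left(10 - 10\right) \left(23 + 11\right) + o \left(-38\right) = \left(10 - 10\right) \left(23 + 11\right) + 60 \left(-38\right) = 0 \cdot 34 - 2280 = 0 - 2280 = -2280$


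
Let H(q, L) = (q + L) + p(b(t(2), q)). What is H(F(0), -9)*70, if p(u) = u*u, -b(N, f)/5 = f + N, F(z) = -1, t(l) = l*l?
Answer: 15050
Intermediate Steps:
t(l) = l²
b(N, f) = -5*N - 5*f (b(N, f) = -5*(f + N) = -5*(N + f) = -5*N - 5*f)
p(u) = u²
H(q, L) = L + q + (-20 - 5*q)² (H(q, L) = (q + L) + (-5*2² - 5*q)² = (L + q) + (-5*4 - 5*q)² = (L + q) + (-20 - 5*q)² = L + q + (-20 - 5*q)²)
H(F(0), -9)*70 = (-9 - 1 + 25*(4 - 1)²)*70 = (-9 - 1 + 25*3²)*70 = (-9 - 1 + 25*9)*70 = (-9 - 1 + 225)*70 = 215*70 = 15050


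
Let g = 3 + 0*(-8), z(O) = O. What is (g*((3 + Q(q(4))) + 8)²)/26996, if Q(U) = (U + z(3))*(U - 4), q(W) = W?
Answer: 363/26996 ≈ 0.013446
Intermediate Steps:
Q(U) = (-4 + U)*(3 + U) (Q(U) = (U + 3)*(U - 4) = (3 + U)*(-4 + U) = (-4 + U)*(3 + U))
g = 3 (g = 3 + 0 = 3)
(g*((3 + Q(q(4))) + 8)²)/26996 = (3*((3 + (-12 + 4² - 1*4)) + 8)²)/26996 = (3*((3 + (-12 + 16 - 4)) + 8)²)*(1/26996) = (3*((3 + 0) + 8)²)*(1/26996) = (3*(3 + 8)²)*(1/26996) = (3*11²)*(1/26996) = (3*121)*(1/26996) = 363*(1/26996) = 363/26996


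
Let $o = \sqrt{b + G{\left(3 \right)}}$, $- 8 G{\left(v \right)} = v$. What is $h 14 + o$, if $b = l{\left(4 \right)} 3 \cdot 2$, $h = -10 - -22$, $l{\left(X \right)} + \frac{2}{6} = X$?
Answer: $168 + \frac{\sqrt{346}}{4} \approx 172.65$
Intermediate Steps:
$l{\left(X \right)} = - \frac{1}{3} + X$
$G{\left(v \right)} = - \frac{v}{8}$
$h = 12$ ($h = -10 + 22 = 12$)
$b = 22$ ($b = \left(- \frac{1}{3} + 4\right) 3 \cdot 2 = \frac{11}{3} \cdot 3 \cdot 2 = 11 \cdot 2 = 22$)
$o = \frac{\sqrt{346}}{4}$ ($o = \sqrt{22 - \frac{3}{8}} = \sqrt{\frac{173}{8}} = \frac{\sqrt{346}}{4} \approx 4.6503$)
$h 14 + o = 12 \cdot 14 + \frac{\sqrt{346}}{4} = 168 + \frac{\sqrt{346}}{4}$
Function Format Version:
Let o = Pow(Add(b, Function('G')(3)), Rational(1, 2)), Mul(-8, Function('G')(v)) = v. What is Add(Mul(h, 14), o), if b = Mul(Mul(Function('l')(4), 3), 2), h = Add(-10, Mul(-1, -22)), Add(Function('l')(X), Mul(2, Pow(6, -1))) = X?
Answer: Add(168, Mul(Rational(1, 4), Pow(346, Rational(1, 2)))) ≈ 172.65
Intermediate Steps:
Function('l')(X) = Add(Rational(-1, 3), X)
Function('G')(v) = Mul(Rational(-1, 8), v)
h = 12 (h = Add(-10, 22) = 12)
b = 22 (b = Mul(Mul(Add(Rational(-1, 3), 4), 3), 2) = Mul(Mul(Rational(11, 3), 3), 2) = Mul(11, 2) = 22)
o = Mul(Rational(1, 4), Pow(346, Rational(1, 2))) (o = Pow(Add(22, Mul(Rational(-1, 8), 3)), Rational(1, 2)) = Pow(Add(22, Rational(-3, 8)), Rational(1, 2)) = Pow(Rational(173, 8), Rational(1, 2)) = Mul(Rational(1, 4), Pow(346, Rational(1, 2))) ≈ 4.6503)
Add(Mul(h, 14), o) = Add(Mul(12, 14), Mul(Rational(1, 4), Pow(346, Rational(1, 2)))) = Add(168, Mul(Rational(1, 4), Pow(346, Rational(1, 2))))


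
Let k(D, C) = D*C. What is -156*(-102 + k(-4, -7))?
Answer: 11544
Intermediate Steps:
k(D, C) = C*D
-156*(-102 + k(-4, -7)) = -156*(-102 - 7*(-4)) = -156*(-102 + 28) = -156*(-74) = 11544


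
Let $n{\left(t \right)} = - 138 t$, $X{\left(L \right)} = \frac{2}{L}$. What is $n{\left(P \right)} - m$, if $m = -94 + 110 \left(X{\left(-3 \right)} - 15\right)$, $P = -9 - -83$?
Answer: $- \frac{25184}{3} \approx -8394.7$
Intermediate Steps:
$P = 74$ ($P = -9 + 83 = 74$)
$m = - \frac{5452}{3}$ ($m = -94 + 110 \left(\frac{2}{-3} - 15\right) = -94 + 110 \left(2 \left(- \frac{1}{3}\right) - 15\right) = -94 + 110 \left(- \frac{2}{3} - 15\right) = -94 + 110 \left(- \frac{47}{3}\right) = -94 - \frac{5170}{3} = - \frac{5452}{3} \approx -1817.3$)
$n{\left(P \right)} - m = \left(-138\right) 74 - - \frac{5452}{3} = -10212 + \frac{5452}{3} = - \frac{25184}{3}$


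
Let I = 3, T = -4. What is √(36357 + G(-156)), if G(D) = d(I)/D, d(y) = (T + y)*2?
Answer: 41*√131586/78 ≈ 190.68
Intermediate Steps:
d(y) = -8 + 2*y (d(y) = (-4 + y)*2 = -8 + 2*y)
G(D) = -2/D (G(D) = (-8 + 2*3)/D = (-8 + 6)/D = -2/D)
√(36357 + G(-156)) = √(36357 - 2/(-156)) = √(36357 - 2*(-1/156)) = √(36357 + 1/78) = √(2835847/78) = 41*√131586/78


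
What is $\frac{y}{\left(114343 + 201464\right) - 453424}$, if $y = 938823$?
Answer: $- \frac{938823}{137617} \approx -6.822$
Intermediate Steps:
$\frac{y}{\left(114343 + 201464\right) - 453424} = \frac{938823}{\left(114343 + 201464\right) - 453424} = \frac{938823}{315807 - 453424} = \frac{938823}{-137617} = 938823 \left(- \frac{1}{137617}\right) = - \frac{938823}{137617}$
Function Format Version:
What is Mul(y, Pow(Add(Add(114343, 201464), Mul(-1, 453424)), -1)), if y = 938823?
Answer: Rational(-938823, 137617) ≈ -6.8220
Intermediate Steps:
Mul(y, Pow(Add(Add(114343, 201464), Mul(-1, 453424)), -1)) = Mul(938823, Pow(Add(Add(114343, 201464), Mul(-1, 453424)), -1)) = Mul(938823, Pow(Add(315807, -453424), -1)) = Mul(938823, Pow(-137617, -1)) = Mul(938823, Rational(-1, 137617)) = Rational(-938823, 137617)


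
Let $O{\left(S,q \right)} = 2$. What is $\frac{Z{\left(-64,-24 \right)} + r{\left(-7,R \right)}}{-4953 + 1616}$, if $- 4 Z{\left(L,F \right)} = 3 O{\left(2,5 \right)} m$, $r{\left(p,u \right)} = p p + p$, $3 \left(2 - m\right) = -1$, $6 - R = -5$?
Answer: $- \frac{77}{6674} \approx -0.011537$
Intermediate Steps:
$R = 11$ ($R = 6 - -5 = 6 + 5 = 11$)
$m = \frac{7}{3}$ ($m = 2 - - \frac{1}{3} = 2 + \frac{1}{3} = \frac{7}{3} \approx 2.3333$)
$r{\left(p,u \right)} = p + p^{2}$ ($r{\left(p,u \right)} = p^{2} + p = p + p^{2}$)
$Z{\left(L,F \right)} = - \frac{7}{2}$ ($Z{\left(L,F \right)} = - \frac{3 \cdot 2 \cdot \frac{7}{3}}{4} = - \frac{6 \cdot \frac{7}{3}}{4} = \left(- \frac{1}{4}\right) 14 = - \frac{7}{2}$)
$\frac{Z{\left(-64,-24 \right)} + r{\left(-7,R \right)}}{-4953 + 1616} = \frac{- \frac{7}{2} - 7 \left(1 - 7\right)}{-4953 + 1616} = \frac{- \frac{7}{2} - -42}{-3337} = \left(- \frac{7}{2} + 42\right) \left(- \frac{1}{3337}\right) = \frac{77}{2} \left(- \frac{1}{3337}\right) = - \frac{77}{6674}$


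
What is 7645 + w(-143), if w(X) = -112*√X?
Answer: 7645 - 112*I*√143 ≈ 7645.0 - 1339.3*I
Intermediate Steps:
7645 + w(-143) = 7645 - 112*I*√143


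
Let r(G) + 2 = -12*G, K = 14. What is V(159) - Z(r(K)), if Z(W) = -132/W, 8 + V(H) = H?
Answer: 12769/85 ≈ 150.22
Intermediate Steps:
V(H) = -8 + H
r(G) = -2 - 12*G
V(159) - Z(r(K)) = (-8 + 159) - (-132)/(-2 - 12*14) = 151 - (-132)/(-2 - 168) = 151 - (-132)/(-170) = 151 - (-132)*(-1)/170 = 151 - 1*66/85 = 151 - 66/85 = 12769/85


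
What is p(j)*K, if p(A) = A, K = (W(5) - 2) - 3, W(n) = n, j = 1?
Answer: 0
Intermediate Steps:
K = 0 (K = (5 - 2) - 3 = 3 - 3 = 0)
p(j)*K = 1*0 = 0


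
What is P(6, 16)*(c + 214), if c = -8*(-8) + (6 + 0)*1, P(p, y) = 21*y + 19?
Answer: 100820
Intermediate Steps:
P(p, y) = 19 + 21*y
c = 70 (c = 64 + 6*1 = 64 + 6 = 70)
P(6, 16)*(c + 214) = (19 + 21*16)*(70 + 214) = (19 + 336)*284 = 355*284 = 100820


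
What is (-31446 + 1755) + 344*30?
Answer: -19371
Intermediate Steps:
(-31446 + 1755) + 344*30 = -29691 + 10320 = -19371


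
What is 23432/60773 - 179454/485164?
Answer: 231202453/14742435886 ≈ 0.015683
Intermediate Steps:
23432/60773 - 179454/485164 = 23432*(1/60773) - 179454*1/485164 = 23432/60773 - 89727/242582 = 231202453/14742435886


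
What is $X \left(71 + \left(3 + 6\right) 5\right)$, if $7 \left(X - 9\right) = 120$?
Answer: $\frac{21228}{7} \approx 3032.6$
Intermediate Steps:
$X = \frac{183}{7}$ ($X = 9 + \frac{1}{7} \cdot 120 = 9 + \frac{120}{7} = \frac{183}{7} \approx 26.143$)
$X \left(71 + \left(3 + 6\right) 5\right) = \frac{183 \left(71 + \left(3 + 6\right) 5\right)}{7} = \frac{183 \left(71 + 9 \cdot 5\right)}{7} = \frac{183 \left(71 + 45\right)}{7} = \frac{183}{7} \cdot 116 = \frac{21228}{7}$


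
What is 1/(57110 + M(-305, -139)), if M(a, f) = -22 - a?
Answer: 1/57393 ≈ 1.7424e-5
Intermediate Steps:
1/(57110 + M(-305, -139)) = 1/(57110 + (-22 - 1*(-305))) = 1/(57110 + (-22 + 305)) = 1/(57110 + 283) = 1/57393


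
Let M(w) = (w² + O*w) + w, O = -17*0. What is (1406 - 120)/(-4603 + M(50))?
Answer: -1286/2053 ≈ -0.62640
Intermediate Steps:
O = 0
M(w) = w + w² (M(w) = (w² + 0*w) + w = (w² + 0) + w = w² + w = w + w²)
(1406 - 120)/(-4603 + M(50)) = (1406 - 120)/(-4603 + 50*(1 + 50)) = 1286/(-4603 + 50*51) = 1286/(-4603 + 2550) = 1286/(-2053) = 1286*(-1/2053) = -1286/2053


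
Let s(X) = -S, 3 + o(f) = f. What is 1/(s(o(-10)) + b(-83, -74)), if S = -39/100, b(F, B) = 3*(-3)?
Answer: -100/861 ≈ -0.11614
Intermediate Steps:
o(f) = -3 + f
b(F, B) = -9
S = -39/100 (S = -39*1/100 = -39/100 ≈ -0.39000)
s(X) = 39/100 (s(X) = -1*(-39/100) = 39/100)
1/(s(o(-10)) + b(-83, -74)) = 1/(39/100 - 9) = 1/(-861/100) = -100/861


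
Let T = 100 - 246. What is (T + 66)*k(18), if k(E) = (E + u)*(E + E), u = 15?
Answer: -95040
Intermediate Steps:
T = -146
k(E) = 2*E*(15 + E) (k(E) = (E + 15)*(E + E) = (15 + E)*(2*E) = 2*E*(15 + E))
(T + 66)*k(18) = (-146 + 66)*(2*18*(15 + 18)) = -160*18*33 = -80*1188 = -95040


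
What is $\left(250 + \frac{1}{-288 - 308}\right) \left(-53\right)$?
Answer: $- \frac{7896947}{596} \approx -13250.0$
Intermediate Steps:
$\left(250 + \frac{1}{-288 - 308}\right) \left(-53\right) = \left(250 + \frac{1}{-596}\right) \left(-53\right) = \left(250 - \frac{1}{596}\right) \left(-53\right) = \frac{148999}{596} \left(-53\right) = - \frac{7896947}{596}$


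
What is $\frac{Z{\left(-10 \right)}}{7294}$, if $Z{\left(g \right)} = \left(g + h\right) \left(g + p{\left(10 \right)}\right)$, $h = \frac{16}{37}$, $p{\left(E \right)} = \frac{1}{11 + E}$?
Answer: $\frac{12331}{944573} \approx 0.013055$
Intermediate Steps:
$h = \frac{16}{37}$ ($h = 16 \cdot \frac{1}{37} = \frac{16}{37} \approx 0.43243$)
$Z{\left(g \right)} = \left(\frac{1}{21} + g\right) \left(\frac{16}{37} + g\right)$ ($Z{\left(g \right)} = \left(g + \frac{16}{37}\right) \left(g + \frac{1}{11 + 10}\right) = \left(\frac{16}{37} + g\right) \left(g + \frac{1}{21}\right) = \left(\frac{16}{37} + g\right) \left(\frac{1}{21} + g\right) = \left(\frac{1}{21} + g\right) \left(\frac{16}{37} + g\right)$)
$\frac{Z{\left(-10 \right)}}{7294} = \frac{\frac{16}{777} + \left(-10\right)^{2} + \frac{373}{777} \left(-10\right)}{7294} = \left(\frac{16}{777} + 100 - \frac{3730}{777}\right) \frac{1}{7294} = \frac{24662}{259} \cdot \frac{1}{7294} = \frac{12331}{944573}$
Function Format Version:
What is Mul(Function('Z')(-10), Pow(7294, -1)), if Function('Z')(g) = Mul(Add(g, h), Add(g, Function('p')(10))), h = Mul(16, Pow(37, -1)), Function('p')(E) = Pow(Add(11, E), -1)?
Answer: Rational(12331, 944573) ≈ 0.013055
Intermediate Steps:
h = Rational(16, 37) (h = Mul(16, Rational(1, 37)) = Rational(16, 37) ≈ 0.43243)
Function('Z')(g) = Mul(Add(Rational(1, 21), g), Add(Rational(16, 37), g)) (Function('Z')(g) = Mul(Add(g, Rational(16, 37)), Add(g, Pow(Add(11, 10), -1))) = Mul(Add(Rational(16, 37), g), Add(g, Pow(21, -1))) = Mul(Add(Rational(16, 37), g), Add(g, Rational(1, 21))) = Mul(Add(Rational(16, 37), g), Add(Rational(1, 21), g)) = Mul(Add(Rational(1, 21), g), Add(Rational(16, 37), g)))
Mul(Function('Z')(-10), Pow(7294, -1)) = Mul(Add(Rational(16, 777), Pow(-10, 2), Mul(Rational(373, 777), -10)), Pow(7294, -1)) = Mul(Add(Rational(16, 777), 100, Rational(-3730, 777)), Rational(1, 7294)) = Mul(Rational(24662, 259), Rational(1, 7294)) = Rational(12331, 944573)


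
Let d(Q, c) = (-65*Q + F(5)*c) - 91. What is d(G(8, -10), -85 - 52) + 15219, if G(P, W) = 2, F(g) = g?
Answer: 14313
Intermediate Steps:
d(Q, c) = -91 - 65*Q + 5*c (d(Q, c) = (-65*Q + 5*c) - 91 = -91 - 65*Q + 5*c)
d(G(8, -10), -85 - 52) + 15219 = (-91 - 65*2 + 5*(-85 - 52)) + 15219 = (-91 - 130 + 5*(-137)) + 15219 = (-91 - 130 - 685) + 15219 = -906 + 15219 = 14313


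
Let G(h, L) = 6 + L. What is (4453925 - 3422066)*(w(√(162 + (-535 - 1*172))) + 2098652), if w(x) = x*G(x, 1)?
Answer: 2165512954068 + 7223013*I*√545 ≈ 2.1655e+12 + 1.6862e+8*I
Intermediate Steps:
w(x) = 7*x (w(x) = x*(6 + 1) = x*7 = 7*x)
(4453925 - 3422066)*(w(√(162 + (-535 - 1*172))) + 2098652) = (4453925 - 3422066)*(7*√(162 + (-535 - 1*172)) + 2098652) = 1031859*(7*√(162 + (-535 - 172)) + 2098652) = 1031859*(7*√(162 - 707) + 2098652) = 1031859*(7*√(-545) + 2098652) = 1031859*(7*(I*√545) + 2098652) = 1031859*(7*I*√545 + 2098652) = 1031859*(2098652 + 7*I*√545) = 2165512954068 + 7223013*I*√545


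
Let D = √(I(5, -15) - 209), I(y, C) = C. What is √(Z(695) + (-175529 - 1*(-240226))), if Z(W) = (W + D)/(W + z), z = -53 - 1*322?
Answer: √(103518675 + 20*I*√14)/40 ≈ 254.36 + 9.1938e-5*I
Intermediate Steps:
z = -375 (z = -53 - 322 = -375)
D = 4*I*√14 (D = √(-15 - 209) = √(-224) = 4*I*√14 ≈ 14.967*I)
Z(W) = (W + 4*I*√14)/(-375 + W) (Z(W) = (W + 4*I*√14)/(W - 375) = (W + 4*I*√14)/(-375 + W))
√(Z(695) + (-175529 - 1*(-240226))) = √((695 + 4*I*√14)/(-375 + 695) + (-175529 - 1*(-240226))) = √((695 + 4*I*√14)/320 + (-175529 + 240226)) = √((695 + 4*I*√14)/320 + 64697) = √((139/64 + I*√14/80) + 64697) = √(4140747/64 + I*√14/80)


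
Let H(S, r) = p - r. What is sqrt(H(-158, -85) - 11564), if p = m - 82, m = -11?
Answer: 2*I*sqrt(2893) ≈ 107.57*I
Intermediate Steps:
p = -93 (p = -11 - 82 = -93)
H(S, r) = -93 - r
sqrt(H(-158, -85) - 11564) = sqrt((-93 - 1*(-85)) - 11564) = sqrt((-93 + 85) - 11564) = sqrt(-8 - 11564) = sqrt(-11572) = 2*I*sqrt(2893)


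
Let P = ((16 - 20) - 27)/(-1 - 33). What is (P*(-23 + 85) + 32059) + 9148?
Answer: 701480/17 ≈ 41264.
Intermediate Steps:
P = 31/34 (P = (-4 - 27)/(-34) = -31*(-1/34) = 31/34 ≈ 0.91177)
(P*(-23 + 85) + 32059) + 9148 = (31*(-23 + 85)/34 + 32059) + 9148 = ((31/34)*62 + 32059) + 9148 = (961/17 + 32059) + 9148 = 545964/17 + 9148 = 701480/17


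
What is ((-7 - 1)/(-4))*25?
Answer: 50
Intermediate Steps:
((-7 - 1)/(-4))*25 = -8*(-1/4)*25 = 2*25 = 50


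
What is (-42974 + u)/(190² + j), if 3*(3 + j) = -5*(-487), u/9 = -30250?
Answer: -67548/7909 ≈ -8.5406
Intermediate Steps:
u = -272250 (u = 9*(-30250) = -272250)
j = 2426/3 (j = -3 + (-5*(-487))/3 = -3 + (⅓)*2435 = -3 + 2435/3 = 2426/3 ≈ 808.67)
(-42974 + u)/(190² + j) = (-42974 - 272250)/(190² + 2426/3) = -315224/(36100 + 2426/3) = -315224/110726/3 = -315224*3/110726 = -67548/7909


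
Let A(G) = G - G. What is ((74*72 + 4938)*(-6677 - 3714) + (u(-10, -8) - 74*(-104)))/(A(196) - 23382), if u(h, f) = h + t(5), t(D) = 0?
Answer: 17777720/3897 ≈ 4561.9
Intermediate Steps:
u(h, f) = h (u(h, f) = h + 0 = h)
A(G) = 0
((74*72 + 4938)*(-6677 - 3714) + (u(-10, -8) - 74*(-104)))/(A(196) - 23382) = ((74*72 + 4938)*(-6677 - 3714) + (-10 - 74*(-104)))/(0 - 23382) = ((5328 + 4938)*(-10391) + (-10 + 7696))/(-23382) = (10266*(-10391) + 7686)*(-1/23382) = (-106674006 + 7686)*(-1/23382) = -106666320*(-1/23382) = 17777720/3897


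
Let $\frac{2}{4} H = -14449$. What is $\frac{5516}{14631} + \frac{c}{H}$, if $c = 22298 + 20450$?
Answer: $- \frac{233022310}{211403319} \approx -1.1023$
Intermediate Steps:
$H = -28898$ ($H = 2 \left(-14449\right) = -28898$)
$c = 42748$
$\frac{5516}{14631} + \frac{c}{H} = \frac{5516}{14631} + \frac{42748}{-28898} = 5516 \cdot \frac{1}{14631} + 42748 \left(- \frac{1}{28898}\right) = \frac{5516}{14631} - \frac{21374}{14449} = - \frac{233022310}{211403319}$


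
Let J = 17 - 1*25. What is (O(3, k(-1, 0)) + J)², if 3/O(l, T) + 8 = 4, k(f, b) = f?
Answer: 1225/16 ≈ 76.563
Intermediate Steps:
O(l, T) = -¾ (O(l, T) = 3/(-8 + 4) = 3/(-4) = 3*(-¼) = -¾)
J = -8 (J = 17 - 25 = -8)
(O(3, k(-1, 0)) + J)² = (-¾ - 8)² = (-35/4)² = 1225/16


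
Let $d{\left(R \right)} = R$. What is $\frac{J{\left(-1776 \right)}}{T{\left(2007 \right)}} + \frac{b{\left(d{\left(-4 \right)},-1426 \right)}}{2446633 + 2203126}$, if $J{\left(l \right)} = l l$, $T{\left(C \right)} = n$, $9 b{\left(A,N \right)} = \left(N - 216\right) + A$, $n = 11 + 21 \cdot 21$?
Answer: $\frac{32998855862066}{4728804903} \approx 6978.3$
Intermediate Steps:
$n = 452$ ($n = 11 + 441 = 452$)
$b{\left(A,N \right)} = -24 + \frac{A}{9} + \frac{N}{9}$ ($b{\left(A,N \right)} = \frac{\left(N - 216\right) + A}{9} = \frac{\left(-216 + N\right) + A}{9} = \frac{-216 + A + N}{9} = -24 + \frac{A}{9} + \frac{N}{9}$)
$T{\left(C \right)} = 452$
$J{\left(l \right)} = l^{2}$
$\frac{J{\left(-1776 \right)}}{T{\left(2007 \right)}} + \frac{b{\left(d{\left(-4 \right)},-1426 \right)}}{2446633 + 2203126} = \frac{\left(-1776\right)^{2}}{452} + \frac{-24 + \frac{1}{9} \left(-4\right) + \frac{1}{9} \left(-1426\right)}{2446633 + 2203126} = 3154176 \cdot \frac{1}{452} + \frac{-24 - \frac{4}{9} - \frac{1426}{9}}{4649759} = \frac{788544}{113} - \frac{1646}{41847831} = \frac{32998855862066}{4728804903}$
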